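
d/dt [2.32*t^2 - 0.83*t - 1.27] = 4.64*t - 0.83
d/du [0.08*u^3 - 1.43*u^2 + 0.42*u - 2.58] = 0.24*u^2 - 2.86*u + 0.42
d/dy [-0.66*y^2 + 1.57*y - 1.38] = 1.57 - 1.32*y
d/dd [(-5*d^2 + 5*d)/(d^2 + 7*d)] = -40/(d^2 + 14*d + 49)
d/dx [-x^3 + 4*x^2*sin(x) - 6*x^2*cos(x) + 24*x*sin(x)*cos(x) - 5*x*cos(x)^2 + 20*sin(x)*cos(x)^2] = 6*x^2*sin(x) + 4*x^2*cos(x) - 3*x^2 + 8*x*sin(x) + 5*x*sin(2*x) - 12*x*cos(x) + 24*x*cos(2*x) + 12*sin(2*x) + 5*cos(x) - 5*cos(2*x)/2 + 15*cos(3*x) - 5/2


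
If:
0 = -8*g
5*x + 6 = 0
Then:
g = 0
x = -6/5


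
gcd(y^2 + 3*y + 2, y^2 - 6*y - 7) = y + 1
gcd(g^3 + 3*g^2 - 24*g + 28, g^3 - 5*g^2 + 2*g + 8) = g - 2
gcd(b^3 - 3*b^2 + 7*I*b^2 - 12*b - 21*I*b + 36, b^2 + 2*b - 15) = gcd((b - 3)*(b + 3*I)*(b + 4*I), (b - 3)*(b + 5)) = b - 3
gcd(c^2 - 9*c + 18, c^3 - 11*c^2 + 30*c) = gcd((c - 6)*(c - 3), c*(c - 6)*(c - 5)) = c - 6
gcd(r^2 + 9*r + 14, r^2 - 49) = r + 7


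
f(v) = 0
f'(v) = 0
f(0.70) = 0.00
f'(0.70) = 0.00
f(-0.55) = 0.00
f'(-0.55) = 0.00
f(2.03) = 0.00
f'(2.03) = 0.00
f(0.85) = 0.00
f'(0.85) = 0.00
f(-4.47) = 0.00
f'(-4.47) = 0.00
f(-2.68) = 0.00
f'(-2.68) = 0.00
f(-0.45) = 0.00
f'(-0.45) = 0.00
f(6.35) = 0.00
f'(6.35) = 0.00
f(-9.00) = 0.00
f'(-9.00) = 0.00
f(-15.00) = 0.00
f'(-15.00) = 0.00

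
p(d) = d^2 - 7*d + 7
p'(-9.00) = -25.00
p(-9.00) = 151.00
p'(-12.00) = -31.00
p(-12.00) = 235.00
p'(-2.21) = -11.42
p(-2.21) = 27.35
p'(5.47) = 3.94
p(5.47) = -1.37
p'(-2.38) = -11.76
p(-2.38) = 29.32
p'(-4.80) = -16.60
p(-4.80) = 63.64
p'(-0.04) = -7.08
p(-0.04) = 7.28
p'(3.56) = 0.12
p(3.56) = -5.25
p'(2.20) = -2.60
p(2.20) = -3.56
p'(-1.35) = -9.70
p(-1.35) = 18.27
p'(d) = 2*d - 7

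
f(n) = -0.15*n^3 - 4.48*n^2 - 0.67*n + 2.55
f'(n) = -0.45*n^2 - 8.96*n - 0.67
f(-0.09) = 2.57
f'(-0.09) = 0.13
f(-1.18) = -2.65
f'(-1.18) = 9.28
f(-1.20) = -2.84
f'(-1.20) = 9.43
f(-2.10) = -14.41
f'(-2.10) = 16.16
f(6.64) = -243.33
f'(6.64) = -80.00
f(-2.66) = -24.54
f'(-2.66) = 19.98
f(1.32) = -6.49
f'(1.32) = -13.28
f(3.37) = -56.33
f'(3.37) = -35.98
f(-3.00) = -31.71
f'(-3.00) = 22.16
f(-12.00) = -375.33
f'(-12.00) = 42.05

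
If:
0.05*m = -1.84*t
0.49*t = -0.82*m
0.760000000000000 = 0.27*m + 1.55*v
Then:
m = 0.00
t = 0.00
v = 0.49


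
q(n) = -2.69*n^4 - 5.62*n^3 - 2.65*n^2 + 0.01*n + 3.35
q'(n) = -10.76*n^3 - 16.86*n^2 - 5.3*n + 0.01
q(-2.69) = -47.31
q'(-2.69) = 101.71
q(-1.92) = -3.22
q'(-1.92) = 24.19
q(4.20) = -1296.77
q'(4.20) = -1116.85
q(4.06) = -1147.30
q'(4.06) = -1019.52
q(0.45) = 2.20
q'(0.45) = -6.77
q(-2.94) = -77.74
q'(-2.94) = 143.30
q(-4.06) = -395.16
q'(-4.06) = 463.71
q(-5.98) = -2329.64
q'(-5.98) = 1729.78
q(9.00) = -21957.28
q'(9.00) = -9257.39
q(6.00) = -4792.15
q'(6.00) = -2962.91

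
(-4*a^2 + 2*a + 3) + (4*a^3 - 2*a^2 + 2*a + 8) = 4*a^3 - 6*a^2 + 4*a + 11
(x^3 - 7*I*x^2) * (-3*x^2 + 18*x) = -3*x^5 + 18*x^4 + 21*I*x^4 - 126*I*x^3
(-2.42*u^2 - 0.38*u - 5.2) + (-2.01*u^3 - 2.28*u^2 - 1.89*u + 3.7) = -2.01*u^3 - 4.7*u^2 - 2.27*u - 1.5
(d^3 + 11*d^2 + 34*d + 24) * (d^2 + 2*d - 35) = d^5 + 13*d^4 + 21*d^3 - 293*d^2 - 1142*d - 840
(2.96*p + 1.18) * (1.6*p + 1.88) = 4.736*p^2 + 7.4528*p + 2.2184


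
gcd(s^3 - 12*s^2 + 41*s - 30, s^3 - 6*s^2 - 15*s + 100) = s - 5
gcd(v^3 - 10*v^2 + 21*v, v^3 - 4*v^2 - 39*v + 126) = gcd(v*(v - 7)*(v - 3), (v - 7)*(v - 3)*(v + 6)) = v^2 - 10*v + 21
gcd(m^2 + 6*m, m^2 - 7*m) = m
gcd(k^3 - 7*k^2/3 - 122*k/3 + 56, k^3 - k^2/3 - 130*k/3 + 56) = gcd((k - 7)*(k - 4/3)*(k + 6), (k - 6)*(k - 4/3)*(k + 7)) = k - 4/3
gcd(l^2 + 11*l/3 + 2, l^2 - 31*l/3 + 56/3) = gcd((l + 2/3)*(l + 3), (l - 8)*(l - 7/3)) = 1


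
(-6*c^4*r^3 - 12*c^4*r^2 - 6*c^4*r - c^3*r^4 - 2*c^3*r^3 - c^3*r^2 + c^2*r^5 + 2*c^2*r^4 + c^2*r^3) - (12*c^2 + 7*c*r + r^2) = -6*c^4*r^3 - 12*c^4*r^2 - 6*c^4*r - c^3*r^4 - 2*c^3*r^3 - c^3*r^2 + c^2*r^5 + 2*c^2*r^4 + c^2*r^3 - 12*c^2 - 7*c*r - r^2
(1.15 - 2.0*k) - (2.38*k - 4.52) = 5.67 - 4.38*k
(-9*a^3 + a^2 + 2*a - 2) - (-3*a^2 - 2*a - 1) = -9*a^3 + 4*a^2 + 4*a - 1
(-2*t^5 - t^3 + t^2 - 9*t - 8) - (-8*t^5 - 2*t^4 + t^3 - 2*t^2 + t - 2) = 6*t^5 + 2*t^4 - 2*t^3 + 3*t^2 - 10*t - 6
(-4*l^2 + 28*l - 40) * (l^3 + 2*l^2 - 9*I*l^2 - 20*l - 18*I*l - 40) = -4*l^5 + 20*l^4 + 36*I*l^4 + 96*l^3 - 180*I*l^3 - 480*l^2 - 144*I*l^2 - 320*l + 720*I*l + 1600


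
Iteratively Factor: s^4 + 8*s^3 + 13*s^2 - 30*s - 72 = (s + 4)*(s^3 + 4*s^2 - 3*s - 18) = (s - 2)*(s + 4)*(s^2 + 6*s + 9) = (s - 2)*(s + 3)*(s + 4)*(s + 3)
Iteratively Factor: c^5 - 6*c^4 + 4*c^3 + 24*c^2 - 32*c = (c - 4)*(c^4 - 2*c^3 - 4*c^2 + 8*c) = (c - 4)*(c - 2)*(c^3 - 4*c) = (c - 4)*(c - 2)^2*(c^2 + 2*c) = c*(c - 4)*(c - 2)^2*(c + 2)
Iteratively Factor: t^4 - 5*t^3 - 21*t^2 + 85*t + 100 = (t + 4)*(t^3 - 9*t^2 + 15*t + 25) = (t - 5)*(t + 4)*(t^2 - 4*t - 5) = (t - 5)^2*(t + 4)*(t + 1)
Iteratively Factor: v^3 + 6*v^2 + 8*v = (v + 4)*(v^2 + 2*v) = (v + 2)*(v + 4)*(v)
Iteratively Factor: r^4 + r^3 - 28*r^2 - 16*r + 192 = (r + 4)*(r^3 - 3*r^2 - 16*r + 48) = (r + 4)^2*(r^2 - 7*r + 12) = (r - 3)*(r + 4)^2*(r - 4)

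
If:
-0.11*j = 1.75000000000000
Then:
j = -15.91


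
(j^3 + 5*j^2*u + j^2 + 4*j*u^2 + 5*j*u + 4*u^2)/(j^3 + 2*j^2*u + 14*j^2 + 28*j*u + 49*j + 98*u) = (j^3 + 5*j^2*u + j^2 + 4*j*u^2 + 5*j*u + 4*u^2)/(j^3 + 2*j^2*u + 14*j^2 + 28*j*u + 49*j + 98*u)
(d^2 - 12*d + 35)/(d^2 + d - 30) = (d - 7)/(d + 6)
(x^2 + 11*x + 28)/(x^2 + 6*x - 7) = (x + 4)/(x - 1)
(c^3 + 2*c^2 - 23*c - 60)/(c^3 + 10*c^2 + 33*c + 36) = (c - 5)/(c + 3)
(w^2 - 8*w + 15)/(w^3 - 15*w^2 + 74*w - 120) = (w - 3)/(w^2 - 10*w + 24)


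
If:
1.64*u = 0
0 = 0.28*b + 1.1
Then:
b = -3.93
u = 0.00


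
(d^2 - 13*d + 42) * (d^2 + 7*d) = d^4 - 6*d^3 - 49*d^2 + 294*d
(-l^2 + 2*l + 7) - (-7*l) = -l^2 + 9*l + 7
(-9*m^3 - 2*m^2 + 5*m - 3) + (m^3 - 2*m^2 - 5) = -8*m^3 - 4*m^2 + 5*m - 8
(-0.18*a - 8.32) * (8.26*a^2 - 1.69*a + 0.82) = -1.4868*a^3 - 68.419*a^2 + 13.9132*a - 6.8224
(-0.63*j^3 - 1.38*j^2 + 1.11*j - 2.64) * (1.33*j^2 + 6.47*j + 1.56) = -0.8379*j^5 - 5.9115*j^4 - 8.4351*j^3 + 1.5177*j^2 - 15.3492*j - 4.1184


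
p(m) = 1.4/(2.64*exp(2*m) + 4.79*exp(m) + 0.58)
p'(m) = 1.4*(-5.28*exp(2*m) - 4.79*exp(m))/(2.64*exp(2*m) + 4.79*exp(m) + 0.58)^2 = (-7.392*exp(m) - 6.706)*exp(m)/(2.64*exp(2*m) + 4.79*exp(m) + 0.58)^2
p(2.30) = 0.00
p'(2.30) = -0.01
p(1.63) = 0.01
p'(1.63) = -0.03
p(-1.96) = 1.07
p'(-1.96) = -0.64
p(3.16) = 0.00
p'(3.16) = -0.00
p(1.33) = 0.02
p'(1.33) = -0.04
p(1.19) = 0.03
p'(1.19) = -0.05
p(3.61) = 0.00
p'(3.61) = -0.00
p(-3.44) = 1.90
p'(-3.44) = -0.41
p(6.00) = 0.00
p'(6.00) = 0.00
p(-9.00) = 2.41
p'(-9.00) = 0.00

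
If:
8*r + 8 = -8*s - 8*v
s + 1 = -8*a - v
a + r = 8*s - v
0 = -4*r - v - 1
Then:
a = -1/215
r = -8/215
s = -24/215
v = -183/215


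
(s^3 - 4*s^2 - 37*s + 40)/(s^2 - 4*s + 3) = (s^2 - 3*s - 40)/(s - 3)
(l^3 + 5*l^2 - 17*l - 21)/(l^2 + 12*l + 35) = (l^2 - 2*l - 3)/(l + 5)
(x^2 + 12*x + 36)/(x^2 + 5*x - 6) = (x + 6)/(x - 1)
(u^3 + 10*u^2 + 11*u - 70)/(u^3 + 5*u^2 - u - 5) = (u^2 + 5*u - 14)/(u^2 - 1)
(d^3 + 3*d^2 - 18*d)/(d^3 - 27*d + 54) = d/(d - 3)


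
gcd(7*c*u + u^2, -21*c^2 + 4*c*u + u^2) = 7*c + u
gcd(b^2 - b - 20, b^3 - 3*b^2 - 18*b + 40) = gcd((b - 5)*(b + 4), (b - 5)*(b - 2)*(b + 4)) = b^2 - b - 20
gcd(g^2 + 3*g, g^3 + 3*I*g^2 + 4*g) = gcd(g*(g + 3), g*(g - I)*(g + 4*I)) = g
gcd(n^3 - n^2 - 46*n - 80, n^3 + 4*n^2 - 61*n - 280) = n^2 - 3*n - 40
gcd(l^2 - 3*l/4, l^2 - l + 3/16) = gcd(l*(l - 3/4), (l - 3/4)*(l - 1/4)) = l - 3/4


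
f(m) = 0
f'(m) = 0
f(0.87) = 0.00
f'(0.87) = 0.00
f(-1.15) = 0.00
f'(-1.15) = 0.00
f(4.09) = 0.00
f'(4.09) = 0.00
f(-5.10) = 0.00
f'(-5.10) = 0.00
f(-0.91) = 0.00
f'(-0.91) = 0.00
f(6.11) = 0.00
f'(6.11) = 0.00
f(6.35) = 0.00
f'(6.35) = 0.00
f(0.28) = 0.00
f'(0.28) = 0.00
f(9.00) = 0.00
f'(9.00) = 0.00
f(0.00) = 0.00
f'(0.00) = 0.00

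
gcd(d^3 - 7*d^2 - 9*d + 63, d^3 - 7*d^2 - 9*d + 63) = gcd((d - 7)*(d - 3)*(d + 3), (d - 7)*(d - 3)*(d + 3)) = d^3 - 7*d^2 - 9*d + 63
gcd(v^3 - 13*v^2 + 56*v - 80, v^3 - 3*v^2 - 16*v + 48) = v - 4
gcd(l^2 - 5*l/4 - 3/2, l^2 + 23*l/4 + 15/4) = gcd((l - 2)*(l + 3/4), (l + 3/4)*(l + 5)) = l + 3/4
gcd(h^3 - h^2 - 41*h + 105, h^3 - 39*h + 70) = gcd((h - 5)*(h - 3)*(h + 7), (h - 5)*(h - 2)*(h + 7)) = h^2 + 2*h - 35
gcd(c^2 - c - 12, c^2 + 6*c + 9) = c + 3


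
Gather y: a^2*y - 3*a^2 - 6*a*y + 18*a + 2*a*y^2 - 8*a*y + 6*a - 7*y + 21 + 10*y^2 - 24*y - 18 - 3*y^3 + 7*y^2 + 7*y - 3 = -3*a^2 + 24*a - 3*y^3 + y^2*(2*a + 17) + y*(a^2 - 14*a - 24)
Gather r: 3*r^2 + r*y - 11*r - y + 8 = 3*r^2 + r*(y - 11) - y + 8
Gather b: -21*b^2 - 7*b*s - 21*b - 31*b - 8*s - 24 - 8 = -21*b^2 + b*(-7*s - 52) - 8*s - 32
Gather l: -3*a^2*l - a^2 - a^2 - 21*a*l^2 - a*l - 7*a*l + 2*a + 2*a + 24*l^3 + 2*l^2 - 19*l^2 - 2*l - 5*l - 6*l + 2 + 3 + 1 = -2*a^2 + 4*a + 24*l^3 + l^2*(-21*a - 17) + l*(-3*a^2 - 8*a - 13) + 6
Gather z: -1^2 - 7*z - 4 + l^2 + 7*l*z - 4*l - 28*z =l^2 - 4*l + z*(7*l - 35) - 5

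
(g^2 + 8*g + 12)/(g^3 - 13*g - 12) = (g^2 + 8*g + 12)/(g^3 - 13*g - 12)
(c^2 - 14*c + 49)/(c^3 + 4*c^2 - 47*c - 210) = (c - 7)/(c^2 + 11*c + 30)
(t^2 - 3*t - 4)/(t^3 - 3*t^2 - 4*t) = 1/t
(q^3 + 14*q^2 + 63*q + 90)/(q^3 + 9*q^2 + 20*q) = (q^2 + 9*q + 18)/(q*(q + 4))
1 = 1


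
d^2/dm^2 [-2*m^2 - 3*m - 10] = -4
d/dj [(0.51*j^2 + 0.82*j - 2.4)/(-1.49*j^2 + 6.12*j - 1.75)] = (4.343*j^2 - 8.937*j + 13.253)/(2.2201*j^4 - 18.2376*j^3 + 42.6694*j^2 - 21.42*j + 3.0625)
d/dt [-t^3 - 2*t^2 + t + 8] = -3*t^2 - 4*t + 1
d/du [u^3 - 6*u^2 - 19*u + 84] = 3*u^2 - 12*u - 19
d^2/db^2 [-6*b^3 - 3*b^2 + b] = -36*b - 6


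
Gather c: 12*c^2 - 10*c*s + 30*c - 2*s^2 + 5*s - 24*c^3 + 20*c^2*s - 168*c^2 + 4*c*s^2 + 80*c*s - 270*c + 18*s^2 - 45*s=-24*c^3 + c^2*(20*s - 156) + c*(4*s^2 + 70*s - 240) + 16*s^2 - 40*s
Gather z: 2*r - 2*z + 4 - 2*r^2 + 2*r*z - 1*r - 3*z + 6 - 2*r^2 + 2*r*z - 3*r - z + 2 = -4*r^2 - 2*r + z*(4*r - 6) + 12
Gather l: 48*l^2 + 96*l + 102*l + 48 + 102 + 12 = 48*l^2 + 198*l + 162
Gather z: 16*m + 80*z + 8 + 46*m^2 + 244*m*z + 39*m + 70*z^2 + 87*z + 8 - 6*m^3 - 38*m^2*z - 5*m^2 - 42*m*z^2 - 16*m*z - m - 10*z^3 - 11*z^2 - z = -6*m^3 + 41*m^2 + 54*m - 10*z^3 + z^2*(59 - 42*m) + z*(-38*m^2 + 228*m + 166) + 16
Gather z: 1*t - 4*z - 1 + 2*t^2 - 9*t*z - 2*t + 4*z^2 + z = 2*t^2 - t + 4*z^2 + z*(-9*t - 3) - 1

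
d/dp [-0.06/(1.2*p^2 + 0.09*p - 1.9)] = (0.144*p + 0.0054)/(1.2*p^2 + 0.09*p - 1.9)^2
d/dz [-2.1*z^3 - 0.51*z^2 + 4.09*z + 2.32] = -6.3*z^2 - 1.02*z + 4.09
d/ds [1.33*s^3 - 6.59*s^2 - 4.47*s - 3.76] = 3.99*s^2 - 13.18*s - 4.47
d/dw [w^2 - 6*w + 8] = 2*w - 6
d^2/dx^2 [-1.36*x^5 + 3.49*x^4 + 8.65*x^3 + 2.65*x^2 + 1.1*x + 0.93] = -27.2*x^3 + 41.88*x^2 + 51.9*x + 5.3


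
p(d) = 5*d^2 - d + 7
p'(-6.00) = -61.00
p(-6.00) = 193.00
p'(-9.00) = -91.00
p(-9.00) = 421.00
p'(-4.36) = -44.60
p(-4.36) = 106.41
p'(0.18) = 0.80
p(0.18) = 6.98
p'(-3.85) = -39.50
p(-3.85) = 84.96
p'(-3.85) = -39.50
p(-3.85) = 84.96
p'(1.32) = 12.20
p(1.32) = 14.39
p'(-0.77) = -8.70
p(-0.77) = 10.73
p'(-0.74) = -8.40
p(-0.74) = 10.48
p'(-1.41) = -15.10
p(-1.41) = 18.35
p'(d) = 10*d - 1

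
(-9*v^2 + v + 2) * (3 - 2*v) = 18*v^3 - 29*v^2 - v + 6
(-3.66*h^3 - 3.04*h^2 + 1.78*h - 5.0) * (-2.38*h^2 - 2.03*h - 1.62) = 8.7108*h^5 + 14.665*h^4 + 7.864*h^3 + 13.2114*h^2 + 7.2664*h + 8.1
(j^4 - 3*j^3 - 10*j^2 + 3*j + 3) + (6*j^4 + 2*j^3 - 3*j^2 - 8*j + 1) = 7*j^4 - j^3 - 13*j^2 - 5*j + 4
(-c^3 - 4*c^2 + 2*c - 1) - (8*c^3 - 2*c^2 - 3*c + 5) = -9*c^3 - 2*c^2 + 5*c - 6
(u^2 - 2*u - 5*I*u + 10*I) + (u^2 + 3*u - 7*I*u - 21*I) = 2*u^2 + u - 12*I*u - 11*I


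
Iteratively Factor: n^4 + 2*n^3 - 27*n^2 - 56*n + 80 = (n - 5)*(n^3 + 7*n^2 + 8*n - 16) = (n - 5)*(n + 4)*(n^2 + 3*n - 4) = (n - 5)*(n - 1)*(n + 4)*(n + 4)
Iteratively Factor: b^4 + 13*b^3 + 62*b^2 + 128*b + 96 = (b + 2)*(b^3 + 11*b^2 + 40*b + 48) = (b + 2)*(b + 3)*(b^2 + 8*b + 16) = (b + 2)*(b + 3)*(b + 4)*(b + 4)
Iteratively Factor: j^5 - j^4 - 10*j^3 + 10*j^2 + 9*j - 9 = (j + 3)*(j^4 - 4*j^3 + 2*j^2 + 4*j - 3) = (j - 1)*(j + 3)*(j^3 - 3*j^2 - j + 3) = (j - 1)*(j + 1)*(j + 3)*(j^2 - 4*j + 3) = (j - 1)^2*(j + 1)*(j + 3)*(j - 3)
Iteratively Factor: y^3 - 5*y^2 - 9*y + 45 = (y - 5)*(y^2 - 9) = (y - 5)*(y - 3)*(y + 3)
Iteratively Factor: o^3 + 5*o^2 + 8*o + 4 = (o + 2)*(o^2 + 3*o + 2) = (o + 2)^2*(o + 1)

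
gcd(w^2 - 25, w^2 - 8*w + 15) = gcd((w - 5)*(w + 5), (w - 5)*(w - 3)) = w - 5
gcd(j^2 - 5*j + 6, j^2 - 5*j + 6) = j^2 - 5*j + 6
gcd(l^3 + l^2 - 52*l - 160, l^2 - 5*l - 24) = l - 8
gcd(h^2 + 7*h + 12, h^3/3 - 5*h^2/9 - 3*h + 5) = h + 3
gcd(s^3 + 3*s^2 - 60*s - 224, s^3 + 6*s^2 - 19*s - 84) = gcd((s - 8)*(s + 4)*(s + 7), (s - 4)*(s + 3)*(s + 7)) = s + 7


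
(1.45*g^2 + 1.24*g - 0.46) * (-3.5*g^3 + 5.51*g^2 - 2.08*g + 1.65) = -5.075*g^5 + 3.6495*g^4 + 5.4264*g^3 - 2.7213*g^2 + 3.0028*g - 0.759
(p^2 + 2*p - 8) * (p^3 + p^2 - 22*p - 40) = p^5 + 3*p^4 - 28*p^3 - 92*p^2 + 96*p + 320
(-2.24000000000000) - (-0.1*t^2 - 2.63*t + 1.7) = 0.1*t^2 + 2.63*t - 3.94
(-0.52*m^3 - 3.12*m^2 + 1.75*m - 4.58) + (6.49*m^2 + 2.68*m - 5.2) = -0.52*m^3 + 3.37*m^2 + 4.43*m - 9.78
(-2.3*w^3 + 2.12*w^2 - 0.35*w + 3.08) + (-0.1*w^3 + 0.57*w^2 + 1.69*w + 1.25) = -2.4*w^3 + 2.69*w^2 + 1.34*w + 4.33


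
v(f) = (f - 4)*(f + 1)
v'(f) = 2*f - 3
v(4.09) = 0.46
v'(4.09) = 5.18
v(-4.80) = 33.44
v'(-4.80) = -12.60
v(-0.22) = -3.29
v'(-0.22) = -3.44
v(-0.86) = -0.68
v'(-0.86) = -4.72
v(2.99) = -4.03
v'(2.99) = 2.98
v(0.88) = -5.87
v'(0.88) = -1.24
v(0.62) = -5.48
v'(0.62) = -1.76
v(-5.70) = 45.59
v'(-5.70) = -14.40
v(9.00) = 50.00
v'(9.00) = 15.00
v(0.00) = -4.00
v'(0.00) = -3.00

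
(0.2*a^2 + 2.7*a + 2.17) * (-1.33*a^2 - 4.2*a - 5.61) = -0.266*a^4 - 4.431*a^3 - 15.3481*a^2 - 24.261*a - 12.1737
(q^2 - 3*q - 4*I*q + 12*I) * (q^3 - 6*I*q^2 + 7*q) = q^5 - 3*q^4 - 10*I*q^4 - 17*q^3 + 30*I*q^3 + 51*q^2 - 28*I*q^2 + 84*I*q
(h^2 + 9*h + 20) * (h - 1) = h^3 + 8*h^2 + 11*h - 20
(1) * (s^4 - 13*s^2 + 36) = s^4 - 13*s^2 + 36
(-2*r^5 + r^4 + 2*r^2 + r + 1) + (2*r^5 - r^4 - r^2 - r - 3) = r^2 - 2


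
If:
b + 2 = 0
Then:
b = -2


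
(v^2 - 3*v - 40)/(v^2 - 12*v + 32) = (v + 5)/(v - 4)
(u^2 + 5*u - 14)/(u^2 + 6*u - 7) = (u - 2)/(u - 1)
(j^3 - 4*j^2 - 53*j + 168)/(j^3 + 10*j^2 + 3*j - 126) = (j - 8)/(j + 6)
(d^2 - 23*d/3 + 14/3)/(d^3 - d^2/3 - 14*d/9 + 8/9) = 3*(d - 7)/(3*d^2 + d - 4)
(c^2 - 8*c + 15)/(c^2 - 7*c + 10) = (c - 3)/(c - 2)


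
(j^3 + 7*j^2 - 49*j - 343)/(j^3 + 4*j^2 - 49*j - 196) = (j + 7)/(j + 4)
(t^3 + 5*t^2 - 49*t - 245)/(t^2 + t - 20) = (t^2 - 49)/(t - 4)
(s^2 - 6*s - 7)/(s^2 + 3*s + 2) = (s - 7)/(s + 2)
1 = 1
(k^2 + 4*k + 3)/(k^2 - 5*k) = (k^2 + 4*k + 3)/(k*(k - 5))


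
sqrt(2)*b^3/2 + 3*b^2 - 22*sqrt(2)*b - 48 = (b - 4*sqrt(2))*(b + 6*sqrt(2))*(sqrt(2)*b/2 + 1)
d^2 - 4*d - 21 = (d - 7)*(d + 3)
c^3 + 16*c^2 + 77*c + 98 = (c + 2)*(c + 7)^2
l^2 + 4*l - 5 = (l - 1)*(l + 5)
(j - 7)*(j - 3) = j^2 - 10*j + 21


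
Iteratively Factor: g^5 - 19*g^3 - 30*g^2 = (g)*(g^4 - 19*g^2 - 30*g) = g*(g + 2)*(g^3 - 2*g^2 - 15*g) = g*(g + 2)*(g + 3)*(g^2 - 5*g) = g*(g - 5)*(g + 2)*(g + 3)*(g)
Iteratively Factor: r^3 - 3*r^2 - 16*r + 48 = (r + 4)*(r^2 - 7*r + 12) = (r - 3)*(r + 4)*(r - 4)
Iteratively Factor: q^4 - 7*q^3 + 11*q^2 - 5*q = (q - 1)*(q^3 - 6*q^2 + 5*q) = (q - 1)^2*(q^2 - 5*q) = q*(q - 1)^2*(q - 5)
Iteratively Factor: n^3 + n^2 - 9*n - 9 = (n + 1)*(n^2 - 9) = (n + 1)*(n + 3)*(n - 3)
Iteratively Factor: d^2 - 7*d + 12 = (d - 3)*(d - 4)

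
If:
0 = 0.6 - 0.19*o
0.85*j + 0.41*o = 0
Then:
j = -1.52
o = 3.16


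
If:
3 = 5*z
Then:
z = 3/5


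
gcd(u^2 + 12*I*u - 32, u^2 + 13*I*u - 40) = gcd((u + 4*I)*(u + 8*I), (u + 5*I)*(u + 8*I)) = u + 8*I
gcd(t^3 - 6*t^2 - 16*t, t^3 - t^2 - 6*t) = t^2 + 2*t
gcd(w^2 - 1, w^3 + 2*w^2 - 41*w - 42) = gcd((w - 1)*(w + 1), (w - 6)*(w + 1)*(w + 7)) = w + 1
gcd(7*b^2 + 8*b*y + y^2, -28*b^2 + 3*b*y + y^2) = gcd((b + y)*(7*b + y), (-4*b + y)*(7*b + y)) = 7*b + y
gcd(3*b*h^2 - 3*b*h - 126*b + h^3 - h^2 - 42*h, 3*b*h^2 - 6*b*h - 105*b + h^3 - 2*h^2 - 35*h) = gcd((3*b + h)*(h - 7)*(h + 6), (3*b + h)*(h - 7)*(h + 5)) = 3*b*h - 21*b + h^2 - 7*h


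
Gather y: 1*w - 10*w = -9*w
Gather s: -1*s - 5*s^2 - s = -5*s^2 - 2*s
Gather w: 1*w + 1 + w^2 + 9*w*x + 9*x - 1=w^2 + w*(9*x + 1) + 9*x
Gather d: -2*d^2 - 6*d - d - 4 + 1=-2*d^2 - 7*d - 3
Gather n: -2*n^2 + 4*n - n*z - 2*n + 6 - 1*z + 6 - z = -2*n^2 + n*(2 - z) - 2*z + 12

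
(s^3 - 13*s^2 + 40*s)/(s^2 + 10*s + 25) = s*(s^2 - 13*s + 40)/(s^2 + 10*s + 25)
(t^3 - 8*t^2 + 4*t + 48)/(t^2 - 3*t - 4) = (t^2 - 4*t - 12)/(t + 1)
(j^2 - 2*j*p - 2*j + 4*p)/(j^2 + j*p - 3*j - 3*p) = (j^2 - 2*j*p - 2*j + 4*p)/(j^2 + j*p - 3*j - 3*p)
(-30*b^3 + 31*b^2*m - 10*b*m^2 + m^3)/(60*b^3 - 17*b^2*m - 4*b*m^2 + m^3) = (-2*b + m)/(4*b + m)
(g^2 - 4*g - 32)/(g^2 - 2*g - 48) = (g + 4)/(g + 6)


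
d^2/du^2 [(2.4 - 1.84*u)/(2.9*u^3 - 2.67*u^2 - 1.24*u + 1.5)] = (-92.8464*u^5 + 327.69072*u^4 - 336.798832*u^3 + 146.92176*u^2 - 59.17968*u + 19.75968)/(24.389*u^9 - 67.3641*u^8 + 30.73623*u^7 + 76.418757*u^6 - 82.829388*u^5 - 12.600126*u^4 + 47.465576*u^3 - 11.1033*u^2 - 8.37*u + 3.375)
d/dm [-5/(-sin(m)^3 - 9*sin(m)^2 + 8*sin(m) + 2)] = 5*(-3*sin(m)^2 - 18*sin(m) + 8)*cos(m)/(sin(m)^3 + 9*sin(m)^2 - 8*sin(m) - 2)^2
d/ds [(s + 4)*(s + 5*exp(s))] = s + (s + 4)*(5*exp(s) + 1) + 5*exp(s)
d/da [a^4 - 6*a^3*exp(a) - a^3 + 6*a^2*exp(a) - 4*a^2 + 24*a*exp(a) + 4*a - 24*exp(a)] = -6*a^3*exp(a) + 4*a^3 - 12*a^2*exp(a) - 3*a^2 + 36*a*exp(a) - 8*a + 4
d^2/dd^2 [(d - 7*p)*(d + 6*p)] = 2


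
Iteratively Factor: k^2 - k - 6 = (k - 3)*(k + 2)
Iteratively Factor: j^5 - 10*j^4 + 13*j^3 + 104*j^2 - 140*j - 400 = (j - 4)*(j^4 - 6*j^3 - 11*j^2 + 60*j + 100) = (j - 5)*(j - 4)*(j^3 - j^2 - 16*j - 20) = (j - 5)*(j - 4)*(j + 2)*(j^2 - 3*j - 10) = (j - 5)^2*(j - 4)*(j + 2)*(j + 2)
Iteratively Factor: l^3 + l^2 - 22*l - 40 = (l + 4)*(l^2 - 3*l - 10) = (l + 2)*(l + 4)*(l - 5)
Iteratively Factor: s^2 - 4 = (s + 2)*(s - 2)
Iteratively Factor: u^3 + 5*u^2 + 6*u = (u + 3)*(u^2 + 2*u) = (u + 2)*(u + 3)*(u)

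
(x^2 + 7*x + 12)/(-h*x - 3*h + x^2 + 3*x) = (x + 4)/(-h + x)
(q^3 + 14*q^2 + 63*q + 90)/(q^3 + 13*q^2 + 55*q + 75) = (q + 6)/(q + 5)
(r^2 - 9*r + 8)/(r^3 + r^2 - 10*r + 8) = (r - 8)/(r^2 + 2*r - 8)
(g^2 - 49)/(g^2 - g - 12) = (49 - g^2)/(-g^2 + g + 12)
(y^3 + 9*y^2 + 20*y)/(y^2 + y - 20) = y*(y + 4)/(y - 4)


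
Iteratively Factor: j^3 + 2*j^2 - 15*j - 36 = (j + 3)*(j^2 - j - 12) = (j - 4)*(j + 3)*(j + 3)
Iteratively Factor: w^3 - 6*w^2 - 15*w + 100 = (w - 5)*(w^2 - w - 20) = (w - 5)*(w + 4)*(w - 5)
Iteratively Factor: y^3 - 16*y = (y - 4)*(y^2 + 4*y) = y*(y - 4)*(y + 4)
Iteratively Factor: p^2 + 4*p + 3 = (p + 3)*(p + 1)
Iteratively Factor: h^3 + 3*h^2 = (h)*(h^2 + 3*h) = h^2*(h + 3)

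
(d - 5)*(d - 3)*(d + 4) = d^3 - 4*d^2 - 17*d + 60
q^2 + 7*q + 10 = (q + 2)*(q + 5)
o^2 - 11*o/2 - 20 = (o - 8)*(o + 5/2)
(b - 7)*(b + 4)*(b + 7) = b^3 + 4*b^2 - 49*b - 196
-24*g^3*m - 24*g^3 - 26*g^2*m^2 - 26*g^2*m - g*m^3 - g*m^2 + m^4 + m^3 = (-6*g + m)*(g + m)*(4*g + m)*(m + 1)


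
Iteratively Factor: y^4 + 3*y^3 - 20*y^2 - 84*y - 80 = (y + 2)*(y^3 + y^2 - 22*y - 40) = (y + 2)*(y + 4)*(y^2 - 3*y - 10) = (y - 5)*(y + 2)*(y + 4)*(y + 2)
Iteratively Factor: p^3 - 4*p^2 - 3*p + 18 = (p + 2)*(p^2 - 6*p + 9) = (p - 3)*(p + 2)*(p - 3)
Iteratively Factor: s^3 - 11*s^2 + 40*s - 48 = (s - 4)*(s^2 - 7*s + 12) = (s - 4)^2*(s - 3)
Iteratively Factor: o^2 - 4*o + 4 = (o - 2)*(o - 2)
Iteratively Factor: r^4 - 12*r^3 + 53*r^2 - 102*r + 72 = (r - 3)*(r^3 - 9*r^2 + 26*r - 24) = (r - 3)^2*(r^2 - 6*r + 8) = (r - 3)^2*(r - 2)*(r - 4)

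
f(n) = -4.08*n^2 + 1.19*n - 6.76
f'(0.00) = 1.19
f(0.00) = -6.76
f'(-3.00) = 25.67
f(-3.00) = -47.05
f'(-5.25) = 44.03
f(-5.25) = -125.46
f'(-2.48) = 21.43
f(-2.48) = -34.80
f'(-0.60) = 6.09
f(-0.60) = -8.94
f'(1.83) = -13.74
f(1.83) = -18.25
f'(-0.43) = 4.70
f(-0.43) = -8.03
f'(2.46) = -18.88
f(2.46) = -28.52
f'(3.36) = -26.23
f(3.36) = -48.82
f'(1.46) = -10.72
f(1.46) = -13.72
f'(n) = 1.19 - 8.16*n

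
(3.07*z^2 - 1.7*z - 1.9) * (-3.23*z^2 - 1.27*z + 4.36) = -9.9161*z^4 + 1.5921*z^3 + 21.6812*z^2 - 4.999*z - 8.284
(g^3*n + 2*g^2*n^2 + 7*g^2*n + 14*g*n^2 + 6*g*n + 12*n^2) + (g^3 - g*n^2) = g^3*n + g^3 + 2*g^2*n^2 + 7*g^2*n + 13*g*n^2 + 6*g*n + 12*n^2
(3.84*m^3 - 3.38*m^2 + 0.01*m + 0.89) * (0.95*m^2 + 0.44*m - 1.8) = 3.648*m^5 - 1.5214*m^4 - 8.3897*m^3 + 6.9339*m^2 + 0.3736*m - 1.602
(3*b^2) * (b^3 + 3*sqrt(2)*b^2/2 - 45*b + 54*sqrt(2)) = 3*b^5 + 9*sqrt(2)*b^4/2 - 135*b^3 + 162*sqrt(2)*b^2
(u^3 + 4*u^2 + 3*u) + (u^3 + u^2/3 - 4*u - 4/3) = 2*u^3 + 13*u^2/3 - u - 4/3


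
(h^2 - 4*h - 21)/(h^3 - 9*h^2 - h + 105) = 1/(h - 5)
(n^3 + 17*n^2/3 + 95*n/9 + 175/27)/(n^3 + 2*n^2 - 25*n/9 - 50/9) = (9*n^2 + 36*n + 35)/(3*(3*n^2 + n - 10))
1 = 1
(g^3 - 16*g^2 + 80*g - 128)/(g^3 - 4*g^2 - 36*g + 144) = (g^2 - 12*g + 32)/(g^2 - 36)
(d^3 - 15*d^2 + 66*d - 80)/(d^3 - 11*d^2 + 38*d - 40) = (d - 8)/(d - 4)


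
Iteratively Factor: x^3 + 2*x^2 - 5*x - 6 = (x + 3)*(x^2 - x - 2) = (x + 1)*(x + 3)*(x - 2)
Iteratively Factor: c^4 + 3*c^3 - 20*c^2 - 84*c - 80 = (c + 2)*(c^3 + c^2 - 22*c - 40) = (c - 5)*(c + 2)*(c^2 + 6*c + 8) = (c - 5)*(c + 2)^2*(c + 4)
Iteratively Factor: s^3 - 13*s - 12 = (s + 3)*(s^2 - 3*s - 4) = (s + 1)*(s + 3)*(s - 4)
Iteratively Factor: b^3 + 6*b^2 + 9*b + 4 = (b + 4)*(b^2 + 2*b + 1) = (b + 1)*(b + 4)*(b + 1)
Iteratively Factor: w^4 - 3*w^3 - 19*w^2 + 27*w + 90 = (w - 3)*(w^3 - 19*w - 30) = (w - 3)*(w + 2)*(w^2 - 2*w - 15) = (w - 5)*(w - 3)*(w + 2)*(w + 3)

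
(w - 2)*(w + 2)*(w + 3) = w^3 + 3*w^2 - 4*w - 12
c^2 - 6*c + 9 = (c - 3)^2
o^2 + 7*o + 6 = (o + 1)*(o + 6)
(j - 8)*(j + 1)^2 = j^3 - 6*j^2 - 15*j - 8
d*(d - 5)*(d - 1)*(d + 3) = d^4 - 3*d^3 - 13*d^2 + 15*d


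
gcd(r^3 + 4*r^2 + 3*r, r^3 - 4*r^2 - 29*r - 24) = r^2 + 4*r + 3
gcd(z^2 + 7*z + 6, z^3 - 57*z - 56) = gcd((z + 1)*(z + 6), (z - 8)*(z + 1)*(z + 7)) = z + 1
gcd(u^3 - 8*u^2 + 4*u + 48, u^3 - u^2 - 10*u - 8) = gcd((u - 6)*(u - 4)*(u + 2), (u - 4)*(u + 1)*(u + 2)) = u^2 - 2*u - 8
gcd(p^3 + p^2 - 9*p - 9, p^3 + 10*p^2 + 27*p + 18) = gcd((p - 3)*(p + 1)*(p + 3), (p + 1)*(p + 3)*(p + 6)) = p^2 + 4*p + 3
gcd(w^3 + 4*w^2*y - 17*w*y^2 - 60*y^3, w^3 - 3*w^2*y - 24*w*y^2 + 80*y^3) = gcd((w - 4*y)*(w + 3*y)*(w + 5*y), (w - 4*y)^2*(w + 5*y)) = -w^2 - w*y + 20*y^2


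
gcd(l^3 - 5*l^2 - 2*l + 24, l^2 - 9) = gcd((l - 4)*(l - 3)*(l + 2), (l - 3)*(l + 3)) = l - 3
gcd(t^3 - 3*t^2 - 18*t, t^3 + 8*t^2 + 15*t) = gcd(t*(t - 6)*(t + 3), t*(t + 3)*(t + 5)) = t^2 + 3*t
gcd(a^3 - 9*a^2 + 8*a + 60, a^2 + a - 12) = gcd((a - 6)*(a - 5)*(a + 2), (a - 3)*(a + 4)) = 1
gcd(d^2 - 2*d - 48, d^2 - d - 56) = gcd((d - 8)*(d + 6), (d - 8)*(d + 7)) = d - 8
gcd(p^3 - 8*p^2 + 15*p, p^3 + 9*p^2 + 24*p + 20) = 1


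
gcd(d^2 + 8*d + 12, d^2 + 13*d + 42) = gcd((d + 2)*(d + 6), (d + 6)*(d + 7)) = d + 6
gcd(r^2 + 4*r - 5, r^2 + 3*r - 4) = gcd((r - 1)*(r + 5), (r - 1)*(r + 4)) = r - 1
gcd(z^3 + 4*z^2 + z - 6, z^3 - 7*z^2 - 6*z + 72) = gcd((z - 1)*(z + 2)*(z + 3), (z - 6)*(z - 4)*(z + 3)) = z + 3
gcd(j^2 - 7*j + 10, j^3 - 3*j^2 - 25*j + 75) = j - 5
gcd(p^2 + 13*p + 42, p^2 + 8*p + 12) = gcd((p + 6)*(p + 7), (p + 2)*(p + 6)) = p + 6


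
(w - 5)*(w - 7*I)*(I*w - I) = I*w^3 + 7*w^2 - 6*I*w^2 - 42*w + 5*I*w + 35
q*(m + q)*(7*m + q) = 7*m^2*q + 8*m*q^2 + q^3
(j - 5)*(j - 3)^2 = j^3 - 11*j^2 + 39*j - 45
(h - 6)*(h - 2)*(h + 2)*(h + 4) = h^4 - 2*h^3 - 28*h^2 + 8*h + 96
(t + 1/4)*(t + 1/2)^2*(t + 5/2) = t^4 + 15*t^3/4 + 29*t^2/8 + 21*t/16 + 5/32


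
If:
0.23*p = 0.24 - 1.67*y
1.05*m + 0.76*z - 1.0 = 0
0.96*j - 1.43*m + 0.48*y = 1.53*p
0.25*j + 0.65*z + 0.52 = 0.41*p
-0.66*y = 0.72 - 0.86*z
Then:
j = 62.90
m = 2.96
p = 35.22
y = -4.71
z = -2.78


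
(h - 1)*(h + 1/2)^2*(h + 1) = h^4 + h^3 - 3*h^2/4 - h - 1/4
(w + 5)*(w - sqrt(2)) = w^2 - sqrt(2)*w + 5*w - 5*sqrt(2)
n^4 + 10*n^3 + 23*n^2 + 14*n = n*(n + 1)*(n + 2)*(n + 7)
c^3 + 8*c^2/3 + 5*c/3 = c*(c + 1)*(c + 5/3)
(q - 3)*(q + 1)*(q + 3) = q^3 + q^2 - 9*q - 9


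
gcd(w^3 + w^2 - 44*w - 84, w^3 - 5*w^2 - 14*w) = w^2 - 5*w - 14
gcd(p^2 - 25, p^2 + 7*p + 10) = p + 5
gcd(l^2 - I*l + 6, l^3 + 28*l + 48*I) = l + 2*I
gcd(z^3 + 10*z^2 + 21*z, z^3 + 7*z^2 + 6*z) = z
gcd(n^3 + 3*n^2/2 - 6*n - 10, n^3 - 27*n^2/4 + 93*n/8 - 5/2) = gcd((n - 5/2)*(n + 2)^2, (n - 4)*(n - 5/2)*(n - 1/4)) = n - 5/2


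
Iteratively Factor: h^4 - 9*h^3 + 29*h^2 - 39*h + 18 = (h - 3)*(h^3 - 6*h^2 + 11*h - 6) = (h - 3)*(h - 2)*(h^2 - 4*h + 3) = (h - 3)^2*(h - 2)*(h - 1)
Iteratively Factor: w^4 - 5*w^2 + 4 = (w + 1)*(w^3 - w^2 - 4*w + 4) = (w + 1)*(w + 2)*(w^2 - 3*w + 2) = (w - 2)*(w + 1)*(w + 2)*(w - 1)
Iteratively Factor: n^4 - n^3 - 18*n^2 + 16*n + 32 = (n - 2)*(n^3 + n^2 - 16*n - 16) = (n - 2)*(n + 4)*(n^2 - 3*n - 4) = (n - 2)*(n + 1)*(n + 4)*(n - 4)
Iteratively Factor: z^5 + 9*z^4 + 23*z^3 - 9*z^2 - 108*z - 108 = (z + 3)*(z^4 + 6*z^3 + 5*z^2 - 24*z - 36) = (z - 2)*(z + 3)*(z^3 + 8*z^2 + 21*z + 18) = (z - 2)*(z + 2)*(z + 3)*(z^2 + 6*z + 9) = (z - 2)*(z + 2)*(z + 3)^2*(z + 3)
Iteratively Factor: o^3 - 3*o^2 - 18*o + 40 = (o - 2)*(o^2 - o - 20) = (o - 5)*(o - 2)*(o + 4)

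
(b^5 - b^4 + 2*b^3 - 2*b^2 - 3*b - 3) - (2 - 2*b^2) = b^5 - b^4 + 2*b^3 - 3*b - 5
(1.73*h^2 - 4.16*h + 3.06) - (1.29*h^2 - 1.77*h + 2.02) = 0.44*h^2 - 2.39*h + 1.04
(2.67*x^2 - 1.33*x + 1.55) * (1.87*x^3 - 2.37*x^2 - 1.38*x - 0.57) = 4.9929*x^5 - 8.815*x^4 + 2.366*x^3 - 3.36*x^2 - 1.3809*x - 0.8835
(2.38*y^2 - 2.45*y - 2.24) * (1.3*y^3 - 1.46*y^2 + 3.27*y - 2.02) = 3.094*y^5 - 6.6598*y^4 + 8.4476*y^3 - 9.5487*y^2 - 2.3758*y + 4.5248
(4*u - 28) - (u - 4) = 3*u - 24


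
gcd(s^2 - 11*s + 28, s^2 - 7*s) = s - 7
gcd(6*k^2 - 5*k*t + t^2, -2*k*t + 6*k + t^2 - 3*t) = -2*k + t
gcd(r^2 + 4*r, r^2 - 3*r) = r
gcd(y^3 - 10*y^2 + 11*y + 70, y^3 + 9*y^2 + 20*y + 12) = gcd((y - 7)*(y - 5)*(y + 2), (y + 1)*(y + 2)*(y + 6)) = y + 2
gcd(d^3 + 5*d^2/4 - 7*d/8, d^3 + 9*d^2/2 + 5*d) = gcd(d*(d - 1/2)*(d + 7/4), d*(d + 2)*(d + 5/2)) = d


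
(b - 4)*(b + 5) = b^2 + b - 20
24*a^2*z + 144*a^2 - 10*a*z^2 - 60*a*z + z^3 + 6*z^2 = (-6*a + z)*(-4*a + z)*(z + 6)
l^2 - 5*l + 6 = (l - 3)*(l - 2)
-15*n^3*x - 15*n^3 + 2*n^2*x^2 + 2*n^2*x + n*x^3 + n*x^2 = (-3*n + x)*(5*n + x)*(n*x + n)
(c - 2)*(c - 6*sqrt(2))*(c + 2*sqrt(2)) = c^3 - 4*sqrt(2)*c^2 - 2*c^2 - 24*c + 8*sqrt(2)*c + 48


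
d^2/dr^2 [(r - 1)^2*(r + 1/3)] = 6*r - 10/3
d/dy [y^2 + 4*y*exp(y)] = 4*y*exp(y) + 2*y + 4*exp(y)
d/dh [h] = 1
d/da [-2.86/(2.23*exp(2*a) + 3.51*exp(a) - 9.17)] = (12.7556*exp(a) + 10.0386)*exp(a)/(2.23*exp(2*a) + 3.51*exp(a) - 9.17)^2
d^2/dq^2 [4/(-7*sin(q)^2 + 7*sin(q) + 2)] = 28*(-28*sin(q)^4 + 21*sin(q)^3 + 27*sin(q)^2 - 40*sin(q) + 18)/(-7*sin(q)^2 + 7*sin(q) + 2)^3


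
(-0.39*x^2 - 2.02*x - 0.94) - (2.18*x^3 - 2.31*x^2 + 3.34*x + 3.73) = -2.18*x^3 + 1.92*x^2 - 5.36*x - 4.67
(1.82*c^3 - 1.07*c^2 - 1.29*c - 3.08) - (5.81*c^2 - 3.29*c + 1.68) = 1.82*c^3 - 6.88*c^2 + 2.0*c - 4.76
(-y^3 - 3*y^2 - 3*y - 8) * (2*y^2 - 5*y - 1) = -2*y^5 - y^4 + 10*y^3 + 2*y^2 + 43*y + 8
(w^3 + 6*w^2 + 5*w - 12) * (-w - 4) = -w^4 - 10*w^3 - 29*w^2 - 8*w + 48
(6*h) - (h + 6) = 5*h - 6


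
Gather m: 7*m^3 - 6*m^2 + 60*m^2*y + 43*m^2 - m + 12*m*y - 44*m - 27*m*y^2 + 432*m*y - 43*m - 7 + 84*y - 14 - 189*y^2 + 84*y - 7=7*m^3 + m^2*(60*y + 37) + m*(-27*y^2 + 444*y - 88) - 189*y^2 + 168*y - 28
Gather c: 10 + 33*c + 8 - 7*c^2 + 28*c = -7*c^2 + 61*c + 18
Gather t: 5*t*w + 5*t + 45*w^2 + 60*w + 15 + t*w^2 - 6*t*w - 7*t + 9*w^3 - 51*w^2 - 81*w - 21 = t*(w^2 - w - 2) + 9*w^3 - 6*w^2 - 21*w - 6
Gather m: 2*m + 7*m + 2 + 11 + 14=9*m + 27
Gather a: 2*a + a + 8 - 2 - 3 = 3*a + 3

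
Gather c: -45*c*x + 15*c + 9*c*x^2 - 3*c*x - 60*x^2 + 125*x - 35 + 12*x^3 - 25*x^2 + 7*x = c*(9*x^2 - 48*x + 15) + 12*x^3 - 85*x^2 + 132*x - 35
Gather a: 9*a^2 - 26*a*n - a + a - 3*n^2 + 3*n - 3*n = 9*a^2 - 26*a*n - 3*n^2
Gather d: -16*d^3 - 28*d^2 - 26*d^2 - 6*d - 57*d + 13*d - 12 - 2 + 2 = -16*d^3 - 54*d^2 - 50*d - 12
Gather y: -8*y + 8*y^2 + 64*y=8*y^2 + 56*y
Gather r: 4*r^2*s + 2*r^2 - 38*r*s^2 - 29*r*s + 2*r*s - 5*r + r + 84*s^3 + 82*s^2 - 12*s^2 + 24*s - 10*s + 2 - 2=r^2*(4*s + 2) + r*(-38*s^2 - 27*s - 4) + 84*s^3 + 70*s^2 + 14*s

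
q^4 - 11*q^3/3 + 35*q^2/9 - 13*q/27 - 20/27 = (q - 5/3)*(q - 4/3)*(q - 1)*(q + 1/3)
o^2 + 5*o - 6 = (o - 1)*(o + 6)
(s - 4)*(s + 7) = s^2 + 3*s - 28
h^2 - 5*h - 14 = (h - 7)*(h + 2)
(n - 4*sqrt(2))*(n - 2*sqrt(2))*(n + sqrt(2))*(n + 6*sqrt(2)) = n^4 + sqrt(2)*n^3 - 56*n^2 + 40*sqrt(2)*n + 192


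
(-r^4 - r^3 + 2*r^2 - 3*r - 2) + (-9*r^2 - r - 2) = -r^4 - r^3 - 7*r^2 - 4*r - 4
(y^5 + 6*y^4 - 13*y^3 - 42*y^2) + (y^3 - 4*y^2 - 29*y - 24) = y^5 + 6*y^4 - 12*y^3 - 46*y^2 - 29*y - 24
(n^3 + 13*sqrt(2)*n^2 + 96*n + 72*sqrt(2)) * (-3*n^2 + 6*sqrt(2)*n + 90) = -3*n^5 - 33*sqrt(2)*n^4 - 42*n^3 + 1530*sqrt(2)*n^2 + 9504*n + 6480*sqrt(2)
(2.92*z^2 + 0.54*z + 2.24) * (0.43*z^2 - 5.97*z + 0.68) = 1.2556*z^4 - 17.2002*z^3 - 0.275*z^2 - 13.0056*z + 1.5232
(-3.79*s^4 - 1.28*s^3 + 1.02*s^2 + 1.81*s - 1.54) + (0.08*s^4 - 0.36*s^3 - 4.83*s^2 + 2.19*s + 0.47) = -3.71*s^4 - 1.64*s^3 - 3.81*s^2 + 4.0*s - 1.07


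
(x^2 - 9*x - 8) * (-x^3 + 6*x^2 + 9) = -x^5 + 15*x^4 - 46*x^3 - 39*x^2 - 81*x - 72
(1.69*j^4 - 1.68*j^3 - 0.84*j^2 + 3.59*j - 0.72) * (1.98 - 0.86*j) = -1.4534*j^5 + 4.791*j^4 - 2.604*j^3 - 4.7506*j^2 + 7.7274*j - 1.4256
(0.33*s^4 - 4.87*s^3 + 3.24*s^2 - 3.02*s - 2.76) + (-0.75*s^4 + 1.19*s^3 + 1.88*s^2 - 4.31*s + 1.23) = -0.42*s^4 - 3.68*s^3 + 5.12*s^2 - 7.33*s - 1.53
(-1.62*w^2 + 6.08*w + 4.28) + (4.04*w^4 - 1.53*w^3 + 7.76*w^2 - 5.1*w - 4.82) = 4.04*w^4 - 1.53*w^3 + 6.14*w^2 + 0.98*w - 0.54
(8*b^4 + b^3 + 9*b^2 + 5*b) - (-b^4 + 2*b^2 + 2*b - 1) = 9*b^4 + b^3 + 7*b^2 + 3*b + 1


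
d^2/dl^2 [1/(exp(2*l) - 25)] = 4*(exp(2*l) + 25)*exp(2*l)/(exp(2*l) - 25)^3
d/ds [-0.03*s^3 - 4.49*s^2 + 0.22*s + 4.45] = -0.09*s^2 - 8.98*s + 0.22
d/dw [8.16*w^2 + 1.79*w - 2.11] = 16.32*w + 1.79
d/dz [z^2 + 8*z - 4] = 2*z + 8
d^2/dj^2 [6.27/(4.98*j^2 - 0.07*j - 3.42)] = (310.997016*j^2 - 4.371444*j - 6.27*(9.96*j - 0.07)*(19.92*j - 0.14) - 213.576264)/(-4.98*j^2 + 0.07*j + 3.42)^3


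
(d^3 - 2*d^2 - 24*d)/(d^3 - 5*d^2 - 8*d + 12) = d*(d + 4)/(d^2 + d - 2)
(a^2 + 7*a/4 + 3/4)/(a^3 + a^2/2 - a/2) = (4*a + 3)/(2*a*(2*a - 1))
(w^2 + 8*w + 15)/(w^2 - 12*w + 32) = (w^2 + 8*w + 15)/(w^2 - 12*w + 32)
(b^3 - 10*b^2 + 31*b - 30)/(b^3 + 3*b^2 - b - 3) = (b^3 - 10*b^2 + 31*b - 30)/(b^3 + 3*b^2 - b - 3)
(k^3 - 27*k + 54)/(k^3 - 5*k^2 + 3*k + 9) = (k + 6)/(k + 1)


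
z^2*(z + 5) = z^3 + 5*z^2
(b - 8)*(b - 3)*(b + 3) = b^3 - 8*b^2 - 9*b + 72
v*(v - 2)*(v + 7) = v^3 + 5*v^2 - 14*v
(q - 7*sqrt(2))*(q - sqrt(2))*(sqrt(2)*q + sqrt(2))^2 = 2*q^4 - 16*sqrt(2)*q^3 + 4*q^3 - 32*sqrt(2)*q^2 + 30*q^2 - 16*sqrt(2)*q + 56*q + 28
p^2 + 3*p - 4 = (p - 1)*(p + 4)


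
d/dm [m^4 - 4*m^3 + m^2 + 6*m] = 4*m^3 - 12*m^2 + 2*m + 6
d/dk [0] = 0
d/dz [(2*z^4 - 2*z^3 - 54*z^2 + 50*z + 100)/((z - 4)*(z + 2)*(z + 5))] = 2*(z^4 - 4*z^3 - 15*z^2 + 76*z - 4)/(z^4 - 4*z^3 - 12*z^2 + 32*z + 64)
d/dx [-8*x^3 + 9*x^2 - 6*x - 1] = -24*x^2 + 18*x - 6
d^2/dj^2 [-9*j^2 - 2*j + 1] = -18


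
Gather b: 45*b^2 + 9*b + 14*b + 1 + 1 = 45*b^2 + 23*b + 2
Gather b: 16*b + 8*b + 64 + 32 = 24*b + 96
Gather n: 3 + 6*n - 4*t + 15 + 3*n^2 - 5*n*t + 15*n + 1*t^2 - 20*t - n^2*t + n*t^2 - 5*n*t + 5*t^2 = n^2*(3 - t) + n*(t^2 - 10*t + 21) + 6*t^2 - 24*t + 18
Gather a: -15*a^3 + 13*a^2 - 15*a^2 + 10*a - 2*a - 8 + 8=-15*a^3 - 2*a^2 + 8*a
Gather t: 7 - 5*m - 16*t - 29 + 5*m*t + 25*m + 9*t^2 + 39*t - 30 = 20*m + 9*t^2 + t*(5*m + 23) - 52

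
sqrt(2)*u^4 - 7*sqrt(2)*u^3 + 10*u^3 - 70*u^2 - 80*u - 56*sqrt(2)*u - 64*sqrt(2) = (u - 8)*(u + sqrt(2))*(u + 4*sqrt(2))*(sqrt(2)*u + sqrt(2))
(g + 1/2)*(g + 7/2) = g^2 + 4*g + 7/4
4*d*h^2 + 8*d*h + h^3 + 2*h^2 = h*(4*d + h)*(h + 2)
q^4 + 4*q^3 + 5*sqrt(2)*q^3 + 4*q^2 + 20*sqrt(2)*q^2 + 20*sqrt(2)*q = q*(q + 2)^2*(q + 5*sqrt(2))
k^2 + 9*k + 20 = (k + 4)*(k + 5)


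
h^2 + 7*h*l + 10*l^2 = (h + 2*l)*(h + 5*l)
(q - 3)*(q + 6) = q^2 + 3*q - 18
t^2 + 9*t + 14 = (t + 2)*(t + 7)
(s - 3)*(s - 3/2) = s^2 - 9*s/2 + 9/2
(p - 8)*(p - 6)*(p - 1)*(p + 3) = p^4 - 12*p^3 + 17*p^2 + 138*p - 144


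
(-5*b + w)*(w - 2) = -5*b*w + 10*b + w^2 - 2*w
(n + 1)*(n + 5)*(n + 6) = n^3 + 12*n^2 + 41*n + 30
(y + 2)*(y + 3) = y^2 + 5*y + 6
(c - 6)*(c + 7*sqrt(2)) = c^2 - 6*c + 7*sqrt(2)*c - 42*sqrt(2)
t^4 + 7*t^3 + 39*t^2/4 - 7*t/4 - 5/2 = (t - 1/2)*(t + 1/2)*(t + 2)*(t + 5)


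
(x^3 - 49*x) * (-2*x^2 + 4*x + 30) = -2*x^5 + 4*x^4 + 128*x^3 - 196*x^2 - 1470*x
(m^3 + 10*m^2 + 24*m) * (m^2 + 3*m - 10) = m^5 + 13*m^4 + 44*m^3 - 28*m^2 - 240*m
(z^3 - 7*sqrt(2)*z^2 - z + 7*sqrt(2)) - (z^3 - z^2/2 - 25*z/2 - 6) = -7*sqrt(2)*z^2 + z^2/2 + 23*z/2 + 6 + 7*sqrt(2)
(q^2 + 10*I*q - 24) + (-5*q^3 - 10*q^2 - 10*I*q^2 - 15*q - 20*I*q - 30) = -5*q^3 - 9*q^2 - 10*I*q^2 - 15*q - 10*I*q - 54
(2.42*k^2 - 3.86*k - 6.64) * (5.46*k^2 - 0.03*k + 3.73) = 13.2132*k^4 - 21.1482*k^3 - 27.112*k^2 - 14.1986*k - 24.7672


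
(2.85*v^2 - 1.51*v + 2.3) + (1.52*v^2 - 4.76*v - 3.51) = 4.37*v^2 - 6.27*v - 1.21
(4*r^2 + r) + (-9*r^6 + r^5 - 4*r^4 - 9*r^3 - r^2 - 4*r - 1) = -9*r^6 + r^5 - 4*r^4 - 9*r^3 + 3*r^2 - 3*r - 1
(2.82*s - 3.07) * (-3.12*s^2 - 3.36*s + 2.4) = -8.7984*s^3 + 0.103200000000001*s^2 + 17.0832*s - 7.368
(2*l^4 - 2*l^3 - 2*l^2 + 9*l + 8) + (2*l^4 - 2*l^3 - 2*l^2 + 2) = 4*l^4 - 4*l^3 - 4*l^2 + 9*l + 10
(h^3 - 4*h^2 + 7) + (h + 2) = h^3 - 4*h^2 + h + 9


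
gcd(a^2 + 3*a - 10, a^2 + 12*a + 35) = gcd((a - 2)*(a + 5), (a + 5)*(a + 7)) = a + 5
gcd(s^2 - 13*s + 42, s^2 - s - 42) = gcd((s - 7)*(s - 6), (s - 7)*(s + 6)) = s - 7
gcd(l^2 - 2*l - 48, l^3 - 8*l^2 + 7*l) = 1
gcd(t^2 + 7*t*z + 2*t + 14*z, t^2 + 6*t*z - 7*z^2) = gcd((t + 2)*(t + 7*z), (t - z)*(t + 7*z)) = t + 7*z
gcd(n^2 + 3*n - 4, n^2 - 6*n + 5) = n - 1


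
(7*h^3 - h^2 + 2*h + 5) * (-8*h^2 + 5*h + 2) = -56*h^5 + 43*h^4 - 7*h^3 - 32*h^2 + 29*h + 10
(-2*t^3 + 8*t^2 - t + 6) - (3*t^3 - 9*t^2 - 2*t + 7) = -5*t^3 + 17*t^2 + t - 1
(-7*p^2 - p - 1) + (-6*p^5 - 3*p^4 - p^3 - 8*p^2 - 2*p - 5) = -6*p^5 - 3*p^4 - p^3 - 15*p^2 - 3*p - 6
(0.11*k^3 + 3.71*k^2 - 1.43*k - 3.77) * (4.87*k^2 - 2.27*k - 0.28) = 0.5357*k^5 + 17.818*k^4 - 15.4166*k^3 - 16.1526*k^2 + 8.9583*k + 1.0556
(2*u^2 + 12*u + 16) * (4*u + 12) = 8*u^3 + 72*u^2 + 208*u + 192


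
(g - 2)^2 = g^2 - 4*g + 4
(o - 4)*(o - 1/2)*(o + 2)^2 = o^4 - o^3/2 - 12*o^2 - 10*o + 8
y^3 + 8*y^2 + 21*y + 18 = (y + 2)*(y + 3)^2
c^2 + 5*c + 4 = (c + 1)*(c + 4)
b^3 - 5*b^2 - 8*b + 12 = (b - 6)*(b - 1)*(b + 2)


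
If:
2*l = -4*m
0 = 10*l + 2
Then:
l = -1/5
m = 1/10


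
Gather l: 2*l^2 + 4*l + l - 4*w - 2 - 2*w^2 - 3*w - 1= 2*l^2 + 5*l - 2*w^2 - 7*w - 3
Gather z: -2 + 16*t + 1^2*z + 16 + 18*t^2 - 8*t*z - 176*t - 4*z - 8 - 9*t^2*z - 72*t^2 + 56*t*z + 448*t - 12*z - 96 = -54*t^2 + 288*t + z*(-9*t^2 + 48*t - 15) - 90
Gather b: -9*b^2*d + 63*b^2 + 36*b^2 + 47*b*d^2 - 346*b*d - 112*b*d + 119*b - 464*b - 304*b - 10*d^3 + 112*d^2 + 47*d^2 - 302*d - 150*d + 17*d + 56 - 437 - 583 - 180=b^2*(99 - 9*d) + b*(47*d^2 - 458*d - 649) - 10*d^3 + 159*d^2 - 435*d - 1144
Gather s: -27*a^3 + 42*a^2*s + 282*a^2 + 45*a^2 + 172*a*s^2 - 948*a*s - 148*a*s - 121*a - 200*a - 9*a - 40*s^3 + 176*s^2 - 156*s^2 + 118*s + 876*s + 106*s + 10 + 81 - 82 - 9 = -27*a^3 + 327*a^2 - 330*a - 40*s^3 + s^2*(172*a + 20) + s*(42*a^2 - 1096*a + 1100)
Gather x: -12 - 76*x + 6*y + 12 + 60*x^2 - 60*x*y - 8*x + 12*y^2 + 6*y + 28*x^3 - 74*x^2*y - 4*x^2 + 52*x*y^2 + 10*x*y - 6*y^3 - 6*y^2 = 28*x^3 + x^2*(56 - 74*y) + x*(52*y^2 - 50*y - 84) - 6*y^3 + 6*y^2 + 12*y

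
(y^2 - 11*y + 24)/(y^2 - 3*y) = (y - 8)/y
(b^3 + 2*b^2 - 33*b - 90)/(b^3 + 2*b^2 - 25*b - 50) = (b^2 - 3*b - 18)/(b^2 - 3*b - 10)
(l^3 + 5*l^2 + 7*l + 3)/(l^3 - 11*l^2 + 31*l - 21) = (l^3 + 5*l^2 + 7*l + 3)/(l^3 - 11*l^2 + 31*l - 21)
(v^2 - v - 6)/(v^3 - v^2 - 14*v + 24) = (v + 2)/(v^2 + 2*v - 8)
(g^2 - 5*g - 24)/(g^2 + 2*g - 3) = (g - 8)/(g - 1)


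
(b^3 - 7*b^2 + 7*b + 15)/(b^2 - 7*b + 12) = (b^2 - 4*b - 5)/(b - 4)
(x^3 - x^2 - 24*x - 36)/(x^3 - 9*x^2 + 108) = (x + 2)/(x - 6)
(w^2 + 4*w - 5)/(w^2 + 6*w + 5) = (w - 1)/(w + 1)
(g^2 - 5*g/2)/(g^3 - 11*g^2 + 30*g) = (g - 5/2)/(g^2 - 11*g + 30)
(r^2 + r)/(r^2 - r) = (r + 1)/(r - 1)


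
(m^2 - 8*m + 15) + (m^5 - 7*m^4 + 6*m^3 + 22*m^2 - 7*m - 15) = m^5 - 7*m^4 + 6*m^3 + 23*m^2 - 15*m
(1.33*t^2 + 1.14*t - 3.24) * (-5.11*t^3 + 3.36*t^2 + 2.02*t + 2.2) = -6.7963*t^5 - 1.3566*t^4 + 23.0734*t^3 - 5.6576*t^2 - 4.0368*t - 7.128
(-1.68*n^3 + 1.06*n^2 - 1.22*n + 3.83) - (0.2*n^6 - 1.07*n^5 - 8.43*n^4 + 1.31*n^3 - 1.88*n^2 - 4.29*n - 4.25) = -0.2*n^6 + 1.07*n^5 + 8.43*n^4 - 2.99*n^3 + 2.94*n^2 + 3.07*n + 8.08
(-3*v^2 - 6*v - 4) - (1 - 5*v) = -3*v^2 - v - 5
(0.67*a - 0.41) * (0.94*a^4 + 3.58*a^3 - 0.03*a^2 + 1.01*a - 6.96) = 0.6298*a^5 + 2.0132*a^4 - 1.4879*a^3 + 0.689*a^2 - 5.0773*a + 2.8536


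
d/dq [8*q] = 8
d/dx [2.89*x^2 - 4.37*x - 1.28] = 5.78*x - 4.37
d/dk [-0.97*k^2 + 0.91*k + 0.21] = 0.91 - 1.94*k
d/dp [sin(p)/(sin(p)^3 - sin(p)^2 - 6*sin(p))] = (1 - 2*sin(p))*cos(p)/(sin(p) + cos(p)^2 + 5)^2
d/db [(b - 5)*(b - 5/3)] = 2*b - 20/3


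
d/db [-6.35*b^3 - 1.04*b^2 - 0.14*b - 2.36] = -19.05*b^2 - 2.08*b - 0.14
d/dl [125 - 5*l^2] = -10*l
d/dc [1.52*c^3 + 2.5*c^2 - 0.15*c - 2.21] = 4.56*c^2 + 5.0*c - 0.15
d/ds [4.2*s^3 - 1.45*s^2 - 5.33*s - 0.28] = 12.6*s^2 - 2.9*s - 5.33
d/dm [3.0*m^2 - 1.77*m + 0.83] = 6.0*m - 1.77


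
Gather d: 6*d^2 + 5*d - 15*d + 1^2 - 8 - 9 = 6*d^2 - 10*d - 16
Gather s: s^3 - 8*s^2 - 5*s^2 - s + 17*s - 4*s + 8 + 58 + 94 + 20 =s^3 - 13*s^2 + 12*s + 180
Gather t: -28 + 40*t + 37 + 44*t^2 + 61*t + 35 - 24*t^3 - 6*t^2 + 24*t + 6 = -24*t^3 + 38*t^2 + 125*t + 50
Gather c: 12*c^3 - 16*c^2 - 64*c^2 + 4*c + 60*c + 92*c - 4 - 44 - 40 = 12*c^3 - 80*c^2 + 156*c - 88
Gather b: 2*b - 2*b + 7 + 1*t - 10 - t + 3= 0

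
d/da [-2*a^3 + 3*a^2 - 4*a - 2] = -6*a^2 + 6*a - 4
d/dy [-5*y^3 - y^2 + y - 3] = -15*y^2 - 2*y + 1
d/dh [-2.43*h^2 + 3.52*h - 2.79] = 3.52 - 4.86*h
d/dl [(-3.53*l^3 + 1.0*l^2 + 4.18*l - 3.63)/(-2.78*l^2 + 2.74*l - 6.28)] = (9.8134*l^4 - 19.3444*l^3 + 80.8656*l^2 - 32.7428*l - 16.3042)/(7.7284*l^4 - 15.2344*l^3 + 42.4244*l^2 - 34.4144*l + 39.4384)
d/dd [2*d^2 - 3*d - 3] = 4*d - 3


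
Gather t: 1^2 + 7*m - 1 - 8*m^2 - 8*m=-8*m^2 - m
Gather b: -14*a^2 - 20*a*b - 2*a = -14*a^2 - 20*a*b - 2*a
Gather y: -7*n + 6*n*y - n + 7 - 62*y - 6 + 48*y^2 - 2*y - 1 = -8*n + 48*y^2 + y*(6*n - 64)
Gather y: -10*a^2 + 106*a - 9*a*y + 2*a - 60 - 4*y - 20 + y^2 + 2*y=-10*a^2 + 108*a + y^2 + y*(-9*a - 2) - 80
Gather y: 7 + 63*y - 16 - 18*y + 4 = 45*y - 5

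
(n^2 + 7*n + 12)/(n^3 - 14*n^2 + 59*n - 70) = (n^2 + 7*n + 12)/(n^3 - 14*n^2 + 59*n - 70)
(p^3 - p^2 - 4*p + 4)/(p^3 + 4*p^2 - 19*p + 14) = (p + 2)/(p + 7)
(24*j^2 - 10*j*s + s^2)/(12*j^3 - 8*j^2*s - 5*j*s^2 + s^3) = (-4*j + s)/(-2*j^2 + j*s + s^2)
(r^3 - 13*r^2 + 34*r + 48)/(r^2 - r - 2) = (r^2 - 14*r + 48)/(r - 2)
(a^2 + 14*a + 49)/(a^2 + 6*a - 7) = (a + 7)/(a - 1)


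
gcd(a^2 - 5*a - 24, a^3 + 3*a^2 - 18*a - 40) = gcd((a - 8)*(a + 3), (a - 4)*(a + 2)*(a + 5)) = 1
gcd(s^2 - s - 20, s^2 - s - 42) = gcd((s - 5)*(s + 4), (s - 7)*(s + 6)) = 1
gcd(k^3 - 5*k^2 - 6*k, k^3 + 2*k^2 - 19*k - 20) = k + 1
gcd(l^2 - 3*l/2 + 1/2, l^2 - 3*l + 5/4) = l - 1/2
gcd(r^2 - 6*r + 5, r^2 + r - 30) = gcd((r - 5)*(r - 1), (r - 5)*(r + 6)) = r - 5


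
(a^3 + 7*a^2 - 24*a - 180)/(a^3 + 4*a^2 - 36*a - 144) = (a^2 + a - 30)/(a^2 - 2*a - 24)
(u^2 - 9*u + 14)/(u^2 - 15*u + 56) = (u - 2)/(u - 8)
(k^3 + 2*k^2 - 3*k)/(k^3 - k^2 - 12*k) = (k - 1)/(k - 4)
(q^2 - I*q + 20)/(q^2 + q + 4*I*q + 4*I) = (q - 5*I)/(q + 1)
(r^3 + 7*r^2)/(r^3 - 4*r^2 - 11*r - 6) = r^2*(r + 7)/(r^3 - 4*r^2 - 11*r - 6)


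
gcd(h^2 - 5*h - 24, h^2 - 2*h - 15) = h + 3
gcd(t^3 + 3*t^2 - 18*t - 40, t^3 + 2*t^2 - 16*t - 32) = t^2 - 2*t - 8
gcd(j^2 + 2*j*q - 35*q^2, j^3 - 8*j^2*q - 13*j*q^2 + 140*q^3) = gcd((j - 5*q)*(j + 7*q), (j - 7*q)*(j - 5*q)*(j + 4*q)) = -j + 5*q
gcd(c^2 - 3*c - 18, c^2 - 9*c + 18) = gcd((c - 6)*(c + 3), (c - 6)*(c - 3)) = c - 6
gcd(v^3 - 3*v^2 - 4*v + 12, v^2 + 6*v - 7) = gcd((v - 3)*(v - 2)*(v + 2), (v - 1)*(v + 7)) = 1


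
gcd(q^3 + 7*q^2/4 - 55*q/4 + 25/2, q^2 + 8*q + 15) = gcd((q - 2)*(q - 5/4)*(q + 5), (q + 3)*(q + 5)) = q + 5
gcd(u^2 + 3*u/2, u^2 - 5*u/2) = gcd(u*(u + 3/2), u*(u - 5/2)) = u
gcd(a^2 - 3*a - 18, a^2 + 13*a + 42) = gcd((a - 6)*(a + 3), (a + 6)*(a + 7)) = 1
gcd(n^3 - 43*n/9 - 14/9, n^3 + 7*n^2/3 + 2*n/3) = n^2 + 7*n/3 + 2/3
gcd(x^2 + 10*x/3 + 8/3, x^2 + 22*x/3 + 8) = x + 4/3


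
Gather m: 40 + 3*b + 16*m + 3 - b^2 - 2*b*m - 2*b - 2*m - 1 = -b^2 + b + m*(14 - 2*b) + 42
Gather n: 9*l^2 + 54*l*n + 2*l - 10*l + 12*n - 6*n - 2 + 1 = 9*l^2 - 8*l + n*(54*l + 6) - 1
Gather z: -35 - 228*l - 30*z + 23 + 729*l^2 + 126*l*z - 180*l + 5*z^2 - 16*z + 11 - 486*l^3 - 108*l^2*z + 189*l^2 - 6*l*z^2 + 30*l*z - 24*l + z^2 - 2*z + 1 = -486*l^3 + 918*l^2 - 432*l + z^2*(6 - 6*l) + z*(-108*l^2 + 156*l - 48)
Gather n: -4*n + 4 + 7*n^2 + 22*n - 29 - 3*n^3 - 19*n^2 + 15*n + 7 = -3*n^3 - 12*n^2 + 33*n - 18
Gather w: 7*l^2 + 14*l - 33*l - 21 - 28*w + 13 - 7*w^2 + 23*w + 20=7*l^2 - 19*l - 7*w^2 - 5*w + 12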